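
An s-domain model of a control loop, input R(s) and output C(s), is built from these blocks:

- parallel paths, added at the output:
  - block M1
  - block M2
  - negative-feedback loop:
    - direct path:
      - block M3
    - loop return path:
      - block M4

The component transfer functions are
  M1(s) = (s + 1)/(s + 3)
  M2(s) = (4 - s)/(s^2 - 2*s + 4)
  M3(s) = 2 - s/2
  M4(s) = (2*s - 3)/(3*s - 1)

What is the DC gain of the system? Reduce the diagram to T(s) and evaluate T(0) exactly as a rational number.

Reducing step by step:

1. feedback reduction of M3, M4 = (3*s^2 - 13*s + 4)/(2*s^2 - 17*s + 14)
2. add M1, M2, [M3/(1+M3*M4)] (parallel) = (5*s^5 - 31*s^4 + 39*s^3 + 19*s^2 - 394*s + 272)/(2*s^5 - 15*s^4 - 7*s^3 + 72*s^2 - 232*s + 168)
The step-2 result is T(s). Setting s = 0: T(0) = 272/168 = 34/21.

Answer: 34/21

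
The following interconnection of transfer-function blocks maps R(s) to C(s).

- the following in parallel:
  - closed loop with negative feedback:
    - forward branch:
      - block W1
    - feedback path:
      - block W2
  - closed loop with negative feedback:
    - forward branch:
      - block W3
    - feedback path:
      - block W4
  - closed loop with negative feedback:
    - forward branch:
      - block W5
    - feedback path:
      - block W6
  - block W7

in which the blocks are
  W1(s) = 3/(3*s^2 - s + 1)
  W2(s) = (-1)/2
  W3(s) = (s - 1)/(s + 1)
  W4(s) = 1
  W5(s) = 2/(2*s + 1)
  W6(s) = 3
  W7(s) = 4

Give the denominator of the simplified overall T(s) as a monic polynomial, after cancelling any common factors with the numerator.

First reduce the diagram to T(s).

(1) feedback reduction of W1, W2 -> 6/(6*s^2 - 2*s - 1)
(2) reduce the feedback loop with forward W3 and return W4 -> (s - 1)/(2*s)
(3) close the feedback loop around W5, W6 -> 2/(2*s + 7)
(4) combine [W1/(1+W1*W2)], [W3/(1+W3*W4)], [W5/(1+W5*W6)], W7 in parallel -> (108*s^4 + 354*s^3 - 166*s^2 + 33*s + 7)/(24*s^4 + 76*s^3 - 32*s^2 - 14*s)
Step 4 gives the fully reduced T(s), with no common factor left to cancel. The denominator's leading coefficient is 24, so divide each of its coefficients by 24 to get the monic form.

Answer: s^4 + 19*s^3/6 - 4*s^2/3 - 7*s/12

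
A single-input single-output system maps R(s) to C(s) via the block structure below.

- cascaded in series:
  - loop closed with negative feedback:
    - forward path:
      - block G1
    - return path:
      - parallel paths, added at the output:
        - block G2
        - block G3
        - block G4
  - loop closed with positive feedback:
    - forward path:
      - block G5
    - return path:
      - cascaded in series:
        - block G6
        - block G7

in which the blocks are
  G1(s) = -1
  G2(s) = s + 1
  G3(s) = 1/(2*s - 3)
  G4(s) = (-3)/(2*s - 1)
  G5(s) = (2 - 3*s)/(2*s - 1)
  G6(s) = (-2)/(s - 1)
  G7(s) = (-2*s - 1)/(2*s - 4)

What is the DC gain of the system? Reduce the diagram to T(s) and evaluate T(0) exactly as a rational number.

Step 1 - combine G2, G3, G4 in parallel; result (4*s^3 - 4*s^2 - 9*s + 11)/(4*s^2 - 8*s + 3)
Step 2 - collapse the loop (G1 forward, (G2+G3+G4) return); result (4*s^2 - 8*s + 3)/(4*s^3 - 8*s^2 - s + 8)
Step 3 - reduce the series chain G6, G7; result (2*s + 1)/(s^2 - 3*s + 2)
Step 4 - feedback reduction of G5, (G6*G7); result (-3*s^3 + 11*s^2 - 12*s + 4)/(2*s^3 - s^2 + 6*s - 4)
Step 5 - cascade [G1/(1+G1*(G2+G3+G4))], [G5/(1-G5*(G6*G7))]; result (-12*s^5 + 68*s^4 - 145*s^3 + 145*s^2 - 68*s + 12)/(8*s^6 - 20*s^5 + 30*s^4 - 47*s^3 + 18*s^2 + 52*s - 32)
The step-5 result is T(s). Setting s = 0: T(0) = 12/(-32) = -3/8.

Hence the answer: -3/8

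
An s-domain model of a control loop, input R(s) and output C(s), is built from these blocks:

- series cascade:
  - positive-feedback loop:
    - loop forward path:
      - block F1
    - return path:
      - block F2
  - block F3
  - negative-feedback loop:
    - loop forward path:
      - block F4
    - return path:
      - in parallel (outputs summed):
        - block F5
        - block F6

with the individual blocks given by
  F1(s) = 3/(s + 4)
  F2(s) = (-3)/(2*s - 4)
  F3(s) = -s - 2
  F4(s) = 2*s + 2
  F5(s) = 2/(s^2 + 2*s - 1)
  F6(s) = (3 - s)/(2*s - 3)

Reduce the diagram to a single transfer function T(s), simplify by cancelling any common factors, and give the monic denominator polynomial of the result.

Reducing step by step:

Step 1 - collapse the loop (F1 forward, F2 return); result (6*s - 12)/(2*s^2 + 4*s - 7)
Step 2 - add F5, F6 (parallel); result (-s^3 + s^2 + 11*s - 9)/(2*s^3 + s^2 - 8*s + 3)
Step 3 - apply the feedback formula to F4, (F5+F6); result (-4*s^4 - 6*s^3 + 14*s^2 + 10*s - 6)/(2*s^4 - 2*s^3 - 25*s^2 + 4*s + 15)
Step 4 - combine [F1/(1-F1*F2)], F3, [F4/(1+F4*(F5+F6))] in series; result (24*s^6 + 36*s^5 - 180*s^4 - 204*s^3 + 372*s^2 + 240*s - 144)/(4*s^6 + 4*s^5 - 72*s^4 - 78*s^3 + 221*s^2 + 32*s - 105)
T(s) is the step-4 result (common factors already cancelled). Leading coefficient of the denominator: 4. Divide through by 4 for the monic polynomial.

Answer: s^6 + s^5 - 18*s^4 - 39*s^3/2 + 221*s^2/4 + 8*s - 105/4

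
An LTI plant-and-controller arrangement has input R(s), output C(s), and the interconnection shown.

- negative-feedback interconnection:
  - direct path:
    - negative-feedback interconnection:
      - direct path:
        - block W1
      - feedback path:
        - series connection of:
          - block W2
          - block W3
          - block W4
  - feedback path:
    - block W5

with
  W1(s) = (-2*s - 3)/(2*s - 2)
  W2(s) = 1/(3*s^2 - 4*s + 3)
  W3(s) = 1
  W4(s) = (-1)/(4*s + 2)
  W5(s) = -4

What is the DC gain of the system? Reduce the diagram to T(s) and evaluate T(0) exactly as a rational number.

Step 1. multiply W2, W3, W4 (series): (-1)/(12*s^3 - 10*s^2 + 4*s + 6)
Step 2. collapse the loop (W1 forward, (W2*W3*W4) return): (-24*s^4 - 16*s^3 + 22*s^2 - 24*s - 18)/(24*s^4 - 44*s^3 + 28*s^2 + 6*s - 9)
Step 3. collapse the loop ([W1/(1+W1*(W2*W3*W4))] forward, W5 return): (-24*s^4 - 16*s^3 + 22*s^2 - 24*s - 18)/(120*s^4 + 20*s^3 - 60*s^2 + 102*s + 63)
The step-3 result is T(s). Setting s = 0: T(0) = -18/63 = -2/7.

Hence the answer: -2/7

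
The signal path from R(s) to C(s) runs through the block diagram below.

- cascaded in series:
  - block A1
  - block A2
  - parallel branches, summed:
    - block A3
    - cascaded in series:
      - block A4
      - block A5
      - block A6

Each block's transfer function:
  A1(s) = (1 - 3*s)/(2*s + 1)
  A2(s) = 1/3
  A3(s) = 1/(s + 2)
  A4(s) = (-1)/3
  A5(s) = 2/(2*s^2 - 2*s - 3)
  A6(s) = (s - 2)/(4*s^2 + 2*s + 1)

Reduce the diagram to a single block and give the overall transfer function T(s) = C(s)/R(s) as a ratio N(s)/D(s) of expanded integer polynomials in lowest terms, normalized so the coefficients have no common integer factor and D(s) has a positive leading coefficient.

Reducing step by step:

Step 1: reduce the series chain A4, A5, A6 = (4 - 2*s)/(24*s^4 - 12*s^3 - 42*s^2 - 24*s - 9)
Step 2: parallel reduction of A3, (A4*A5*A6) = (24*s^4 - 12*s^3 - 44*s^2 - 24*s - 1)/(24*s^5 + 36*s^4 - 66*s^3 - 108*s^2 - 57*s - 18)
Step 3: reduce the series chain A1, A2, (A3+(A4*A5*A6)) - this is the overall T(s), already in the required normalized form

Answer: (-72*s^5 + 60*s^4 + 120*s^3 + 28*s^2 - 21*s - 1)/(144*s^6 + 288*s^5 - 288*s^4 - 846*s^3 - 666*s^2 - 279*s - 54)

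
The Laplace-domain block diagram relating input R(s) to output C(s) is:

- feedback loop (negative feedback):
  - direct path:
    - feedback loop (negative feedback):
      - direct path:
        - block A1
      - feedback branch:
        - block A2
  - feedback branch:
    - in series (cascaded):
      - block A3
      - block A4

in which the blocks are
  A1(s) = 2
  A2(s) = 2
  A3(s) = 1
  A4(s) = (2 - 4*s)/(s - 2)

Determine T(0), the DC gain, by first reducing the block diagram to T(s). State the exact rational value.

[1] close the feedback loop around A1, A2 = 2/5
[2] series reduction of A3, A4 = (2 - 4*s)/(s - 2)
[3] apply the feedback formula to [A1/(1+A1*A2)], (A3*A4) = (4 - 2*s)/(3*s + 6)
Step 3 gives the overall T(s). Then T(0) = 4/6 = 2/3.

Hence the answer: 2/3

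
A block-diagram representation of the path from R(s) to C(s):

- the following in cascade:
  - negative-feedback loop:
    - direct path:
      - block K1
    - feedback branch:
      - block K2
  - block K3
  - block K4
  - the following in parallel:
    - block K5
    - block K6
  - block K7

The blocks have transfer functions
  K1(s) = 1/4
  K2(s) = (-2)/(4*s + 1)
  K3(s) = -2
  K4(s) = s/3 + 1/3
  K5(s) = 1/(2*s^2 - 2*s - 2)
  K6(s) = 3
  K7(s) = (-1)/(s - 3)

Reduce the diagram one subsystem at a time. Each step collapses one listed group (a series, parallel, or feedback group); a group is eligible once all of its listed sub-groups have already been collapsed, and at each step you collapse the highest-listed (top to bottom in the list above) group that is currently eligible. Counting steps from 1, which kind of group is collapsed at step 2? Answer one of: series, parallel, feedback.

Step 1 - collapse the loop (K1 forward, K2 return)
Step 2 - parallel reduction of K5, K6
Step 3 - multiply [K1/(1+K1*K2)], K3, K4, (K5+K6), K7 (series)
The group at step 2 is a parallel group.

Therefore the answer is parallel.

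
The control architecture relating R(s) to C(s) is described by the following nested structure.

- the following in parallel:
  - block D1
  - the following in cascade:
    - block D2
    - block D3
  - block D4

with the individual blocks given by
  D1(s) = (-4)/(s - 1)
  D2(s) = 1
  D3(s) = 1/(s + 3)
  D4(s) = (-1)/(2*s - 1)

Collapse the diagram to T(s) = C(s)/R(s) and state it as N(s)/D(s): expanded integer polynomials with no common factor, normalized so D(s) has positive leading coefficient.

Answer: (-7*s^2 - 25*s + 16)/(2*s^3 + 3*s^2 - 8*s + 3)

Working:
Step 1. reduce the series chain D2, D3 -> 1/(s + 3)
Step 2. add D1, (D2*D3), D4 (parallel), giving the overall T(s)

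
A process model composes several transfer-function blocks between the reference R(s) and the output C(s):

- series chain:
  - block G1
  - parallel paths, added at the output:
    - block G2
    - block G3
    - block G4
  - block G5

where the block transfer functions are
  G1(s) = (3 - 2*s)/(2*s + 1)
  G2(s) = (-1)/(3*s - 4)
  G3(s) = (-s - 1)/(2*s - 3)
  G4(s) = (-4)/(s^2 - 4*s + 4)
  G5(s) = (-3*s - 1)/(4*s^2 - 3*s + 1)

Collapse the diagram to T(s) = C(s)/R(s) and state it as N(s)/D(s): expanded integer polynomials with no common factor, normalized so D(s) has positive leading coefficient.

[1] add G2, G3, G4 (parallel) -> (-3*s^4 + 11*s^3 - 25*s^2 + 36*s - 20)/(6*s^4 - 41*s^3 + 104*s^2 - 116*s + 48)
[2] multiply G1, (G2+G3+G4), G5 (series) - this is the overall T(s), already in the required normalized form

Therefore the answer is (-9*s^5 + 30*s^4 - 64*s^3 + 83*s^2 - 24*s - 20)/(24*s^6 - 134*s^5 + 253*s^4 - 165*s^3 - 12*s^2 + 44*s - 16).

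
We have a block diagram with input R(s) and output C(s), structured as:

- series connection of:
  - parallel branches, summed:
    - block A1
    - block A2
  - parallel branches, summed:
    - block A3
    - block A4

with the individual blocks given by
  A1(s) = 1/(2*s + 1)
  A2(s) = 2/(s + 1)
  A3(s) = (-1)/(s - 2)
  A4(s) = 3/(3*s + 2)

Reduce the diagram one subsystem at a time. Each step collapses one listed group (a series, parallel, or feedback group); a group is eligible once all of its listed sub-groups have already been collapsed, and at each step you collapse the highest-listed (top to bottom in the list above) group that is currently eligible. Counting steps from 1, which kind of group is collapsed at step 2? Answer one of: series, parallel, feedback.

Answer: parallel

Working:
(1) parallel reduction of A1, A2
(2) parallel reduction of A3, A4
(3) cascade (A1+A2), (A3+A4)
At step 2 the group reduced is parallel.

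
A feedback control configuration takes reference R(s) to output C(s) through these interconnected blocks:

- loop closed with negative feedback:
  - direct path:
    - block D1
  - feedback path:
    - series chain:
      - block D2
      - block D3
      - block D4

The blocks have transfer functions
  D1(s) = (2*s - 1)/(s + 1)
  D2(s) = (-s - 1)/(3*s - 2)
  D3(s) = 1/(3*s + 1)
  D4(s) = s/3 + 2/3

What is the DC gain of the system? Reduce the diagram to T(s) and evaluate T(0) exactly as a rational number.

Step 1 - multiply D2, D3, D4 (series), giving (-s^2 - 3*s - 2)/(27*s^2 - 9*s - 6)
Step 2 - apply the feedback formula to D1, (D2*D3*D4), giving (54*s^3 - 45*s^2 - 3*s + 6)/(25*s^3 + 13*s^2 - 16*s - 4)
That last expression is T(s); at s = 0 only the constant terms survive, so T(0) = 6/(-4) = -3/2.

Hence the answer: -3/2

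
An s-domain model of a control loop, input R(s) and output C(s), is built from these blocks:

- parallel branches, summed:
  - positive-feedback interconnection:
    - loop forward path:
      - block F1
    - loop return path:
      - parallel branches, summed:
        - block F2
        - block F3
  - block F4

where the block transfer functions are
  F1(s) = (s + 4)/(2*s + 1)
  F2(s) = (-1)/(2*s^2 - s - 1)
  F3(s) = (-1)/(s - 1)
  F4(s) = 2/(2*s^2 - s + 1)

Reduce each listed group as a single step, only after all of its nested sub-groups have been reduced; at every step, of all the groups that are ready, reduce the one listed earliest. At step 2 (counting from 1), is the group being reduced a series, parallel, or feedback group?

Reducing step by step:

1. sum the parallel branches F2, F3
2. feedback reduction of F1, (F2+F3)
3. add [F1/(1-F1*(F2+F3))], F4 (parallel)
So the answer for step 2 is feedback.

Answer: feedback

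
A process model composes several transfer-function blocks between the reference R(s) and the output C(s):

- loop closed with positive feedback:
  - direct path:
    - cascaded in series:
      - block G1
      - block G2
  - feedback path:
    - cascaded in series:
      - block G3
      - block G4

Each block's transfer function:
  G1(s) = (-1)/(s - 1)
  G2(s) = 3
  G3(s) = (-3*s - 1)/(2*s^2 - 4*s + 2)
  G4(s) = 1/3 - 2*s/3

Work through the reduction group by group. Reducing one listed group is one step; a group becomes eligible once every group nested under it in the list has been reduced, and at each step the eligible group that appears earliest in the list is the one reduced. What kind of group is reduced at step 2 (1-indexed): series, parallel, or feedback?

[1] combine G1, G2 in series
[2] reduce the series chain G3, G4
[3] close the feedback loop around (G1*G2), (G3*G4)
At step 2 the group reduced is series.

Answer: series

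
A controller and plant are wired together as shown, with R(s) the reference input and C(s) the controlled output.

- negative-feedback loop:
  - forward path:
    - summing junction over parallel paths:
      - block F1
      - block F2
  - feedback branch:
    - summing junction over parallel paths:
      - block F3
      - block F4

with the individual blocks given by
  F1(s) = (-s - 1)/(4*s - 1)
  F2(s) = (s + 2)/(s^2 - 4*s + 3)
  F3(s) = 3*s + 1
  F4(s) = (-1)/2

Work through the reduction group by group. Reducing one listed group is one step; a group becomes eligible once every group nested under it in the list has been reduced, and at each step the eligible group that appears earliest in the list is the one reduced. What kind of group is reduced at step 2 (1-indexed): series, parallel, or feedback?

Step 1 - parallel reduction of F1, F2
Step 2 - combine F3, F4 in parallel
Step 3 - close the feedback loop around (F1+F2), (F3+F4)
Step 2: parallel.

Therefore the answer is parallel.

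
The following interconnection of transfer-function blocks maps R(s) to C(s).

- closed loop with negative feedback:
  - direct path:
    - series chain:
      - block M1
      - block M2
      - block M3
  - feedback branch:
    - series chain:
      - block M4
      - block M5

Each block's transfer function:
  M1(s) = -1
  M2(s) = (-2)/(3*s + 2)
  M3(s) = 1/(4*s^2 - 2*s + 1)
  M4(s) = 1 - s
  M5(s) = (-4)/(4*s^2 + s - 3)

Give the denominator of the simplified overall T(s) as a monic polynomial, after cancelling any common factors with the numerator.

(1) cascade M1, M2, M3; result 2/(12*s^3 + 2*s^2 - s + 2)
(2) multiply M4, M5 (series); result (4*s - 4)/(4*s^2 + s - 3)
(3) apply the feedback formula to (M1*M2*M3), (M4*M5); result (8*s^2 + 2*s - 6)/(48*s^5 + 20*s^4 - 38*s^3 + s^2 + 13*s - 14)
The result of step 3 is T(s) in lowest terms. Its denominator has leading coefficient 48; dividing the denominator through by 48 makes it monic.

Final answer: s^5 + 5*s^4/12 - 19*s^3/24 + s^2/48 + 13*s/48 - 7/24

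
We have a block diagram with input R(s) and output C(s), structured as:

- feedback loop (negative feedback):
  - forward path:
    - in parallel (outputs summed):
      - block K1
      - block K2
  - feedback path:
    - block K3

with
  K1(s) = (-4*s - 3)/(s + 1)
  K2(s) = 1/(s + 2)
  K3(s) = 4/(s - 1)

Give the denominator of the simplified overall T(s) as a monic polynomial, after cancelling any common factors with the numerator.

Step 1 - sum the parallel branches K1, K2; result (-4*s^2 - 10*s - 5)/(s^2 + 3*s + 2)
Step 2 - apply the feedback formula to (K1+K2), K3; result (-4*s^3 - 6*s^2 + 5*s + 5)/(s^3 - 14*s^2 - 41*s - 22)
T(s) is the step-2 result (common factors already cancelled). Leading coefficient of the denominator: 1, so no rescaling is needed.

Answer: s^3 - 14*s^2 - 41*s - 22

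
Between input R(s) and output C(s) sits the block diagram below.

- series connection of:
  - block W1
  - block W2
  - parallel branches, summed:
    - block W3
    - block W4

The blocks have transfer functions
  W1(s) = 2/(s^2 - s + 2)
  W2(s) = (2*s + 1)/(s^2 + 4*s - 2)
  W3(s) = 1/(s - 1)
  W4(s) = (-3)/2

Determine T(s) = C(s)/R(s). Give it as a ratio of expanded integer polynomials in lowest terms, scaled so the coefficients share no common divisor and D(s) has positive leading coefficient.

1. add W3, W4 (parallel): (5 - 3*s)/(2*s - 2)
2. series reduction of W1, W2, (W3+W4): this yields T(s), and no further normalization is needed

Hence the answer: (-6*s^2 + 7*s + 5)/(s^5 + 2*s^4 - 7*s^3 + 14*s^2 - 14*s + 4)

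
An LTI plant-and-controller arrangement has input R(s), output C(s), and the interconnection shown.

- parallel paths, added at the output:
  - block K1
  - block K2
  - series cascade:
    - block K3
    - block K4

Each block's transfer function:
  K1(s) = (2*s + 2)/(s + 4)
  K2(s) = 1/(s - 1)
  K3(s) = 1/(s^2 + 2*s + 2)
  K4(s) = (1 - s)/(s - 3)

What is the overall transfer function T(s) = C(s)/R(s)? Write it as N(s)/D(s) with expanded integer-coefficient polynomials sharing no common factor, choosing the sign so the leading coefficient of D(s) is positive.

Reducing step by step:

Step 1 - reduce the series chain K3, K4 = (1 - s)/(s^3 - s^2 - 4*s - 6)
Step 2 - sum the parallel branches K1, K2, (K3*K4) - this is the overall T(s), already in the required normalized form

Answer: (2*s^5 - s^4 - 8*s^3 - 20*s^2 - 7*s - 16)/(s^5 + 2*s^4 - 11*s^3 - 14*s^2 - 2*s + 24)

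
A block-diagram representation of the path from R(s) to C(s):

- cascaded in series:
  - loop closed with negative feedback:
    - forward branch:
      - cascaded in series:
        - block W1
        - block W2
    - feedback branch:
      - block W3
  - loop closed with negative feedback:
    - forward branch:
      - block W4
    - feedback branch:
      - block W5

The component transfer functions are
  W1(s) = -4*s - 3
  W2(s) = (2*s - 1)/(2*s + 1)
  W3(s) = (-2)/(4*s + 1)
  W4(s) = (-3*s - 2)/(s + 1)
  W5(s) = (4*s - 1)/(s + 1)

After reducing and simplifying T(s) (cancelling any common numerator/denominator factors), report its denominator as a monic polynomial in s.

Step 1: reduce the series chain W1, W2 = (-8*s^2 - 2*s + 3)/(2*s + 1)
Step 2: reduce the feedback loop with forward (W1*W2) and return W3 = (-32*s^3 - 16*s^2 + 10*s + 3)/(24*s^2 + 10*s - 5)
Step 3: collapse the loop (W4 forward, W5 return) = (3*s^2 + 5*s + 2)/(11*s^2 + 3*s - 3)
Step 4: combine [(W1*W2)/(1+(W1*W2)*W3)], [W4/(1+W4*W5)] in series = (-96*s^5 - 208*s^4 - 114*s^3 + 27*s^2 + 35*s + 6)/(264*s^4 + 182*s^3 - 97*s^2 - 45*s + 15)
T(s) is the step-4 result (common factors already cancelled). Leading coefficient of the denominator: 264. Divide through by 264 for the monic polynomial.

Hence the answer: s^4 + 91*s^3/132 - 97*s^2/264 - 15*s/88 + 5/88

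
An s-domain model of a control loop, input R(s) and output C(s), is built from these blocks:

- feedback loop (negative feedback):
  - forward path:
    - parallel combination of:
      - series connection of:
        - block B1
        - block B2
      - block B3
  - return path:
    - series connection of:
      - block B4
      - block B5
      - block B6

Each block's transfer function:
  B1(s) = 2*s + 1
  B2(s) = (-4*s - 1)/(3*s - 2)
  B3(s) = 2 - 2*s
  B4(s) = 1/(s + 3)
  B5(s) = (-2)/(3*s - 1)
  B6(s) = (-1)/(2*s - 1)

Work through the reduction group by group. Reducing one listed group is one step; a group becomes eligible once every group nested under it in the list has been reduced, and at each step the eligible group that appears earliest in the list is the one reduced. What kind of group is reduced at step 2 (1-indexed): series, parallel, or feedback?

Step 1: cascade B1, B2
Step 2: parallel reduction of (B1*B2), B3
Step 3: series reduction of B4, B5, B6
Step 4: collapse the loop (((B1*B2)+B3) forward, (B4*B5*B6) return)
The group at step 2 is a parallel group.

Answer: parallel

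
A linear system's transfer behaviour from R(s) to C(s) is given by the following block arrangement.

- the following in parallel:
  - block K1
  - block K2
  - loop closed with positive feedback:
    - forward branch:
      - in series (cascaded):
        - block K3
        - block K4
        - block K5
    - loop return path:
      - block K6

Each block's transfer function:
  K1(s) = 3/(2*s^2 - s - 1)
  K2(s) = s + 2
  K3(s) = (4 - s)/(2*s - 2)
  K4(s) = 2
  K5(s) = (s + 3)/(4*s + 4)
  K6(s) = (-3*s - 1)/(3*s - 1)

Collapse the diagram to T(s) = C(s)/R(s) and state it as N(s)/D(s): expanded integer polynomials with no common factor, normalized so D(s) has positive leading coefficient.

Reducing step by step:

Step 1. series reduction of K3, K4, K5 -> (-s^2 + s + 12)/(4*s^2 - 4)
Step 2. collapse the loop ((K3*K4*K5) forward, K6 return) -> (-3*s^3 + 4*s^2 + 35*s - 12)/(9*s^3 - 2*s^2 + 25*s + 16)
Step 3. combine K1, K2, [(K3*K4*K5)/(1-(K3*K4*K5)*K6)] in parallel - this is the overall T(s), already in the required normalized form

Answer: (18*s^6 + 17*s^5 + 28*s^4 + 191*s^3 - 92*s^2 - 46*s + 28)/(18*s^5 - 13*s^4 + 43*s^3 + 9*s^2 - 41*s - 16)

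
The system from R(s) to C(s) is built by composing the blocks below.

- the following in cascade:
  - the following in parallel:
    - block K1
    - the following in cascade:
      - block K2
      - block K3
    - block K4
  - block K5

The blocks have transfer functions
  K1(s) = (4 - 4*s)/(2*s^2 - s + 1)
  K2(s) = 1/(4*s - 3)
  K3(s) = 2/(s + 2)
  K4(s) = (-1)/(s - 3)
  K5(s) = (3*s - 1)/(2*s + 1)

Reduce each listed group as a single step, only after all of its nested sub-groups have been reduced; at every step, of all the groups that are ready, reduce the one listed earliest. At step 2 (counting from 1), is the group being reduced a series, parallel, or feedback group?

(1) cascade K2, K3
(2) add K1, (K2*K3), K4 (parallel)
(3) combine (K1+(K2*K3)+K4), K5 in series
So the answer for step 2 is parallel.

Hence the answer: parallel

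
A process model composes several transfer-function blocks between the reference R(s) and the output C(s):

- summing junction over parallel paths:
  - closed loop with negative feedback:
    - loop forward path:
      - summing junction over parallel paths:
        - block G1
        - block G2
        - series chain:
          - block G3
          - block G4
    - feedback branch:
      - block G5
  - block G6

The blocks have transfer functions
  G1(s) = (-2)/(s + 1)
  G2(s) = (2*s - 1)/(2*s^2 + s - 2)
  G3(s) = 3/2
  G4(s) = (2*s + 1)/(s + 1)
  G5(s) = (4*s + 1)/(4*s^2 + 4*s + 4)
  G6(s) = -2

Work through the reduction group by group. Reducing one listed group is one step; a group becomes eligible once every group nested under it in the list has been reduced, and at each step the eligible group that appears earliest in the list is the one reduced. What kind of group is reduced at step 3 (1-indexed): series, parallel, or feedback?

Reducing step by step:

Step 1: reduce the series chain G3, G4
Step 2: combine G1, G2, (G3*G4) in parallel
Step 3: feedback reduction of (G1+G2+(G3*G4)), G5
Step 4: combine [(G1+G2+(G3*G4))/(1+(G1+G2+(G3*G4))*G5)], G6 in parallel
Step 3: feedback.

Answer: feedback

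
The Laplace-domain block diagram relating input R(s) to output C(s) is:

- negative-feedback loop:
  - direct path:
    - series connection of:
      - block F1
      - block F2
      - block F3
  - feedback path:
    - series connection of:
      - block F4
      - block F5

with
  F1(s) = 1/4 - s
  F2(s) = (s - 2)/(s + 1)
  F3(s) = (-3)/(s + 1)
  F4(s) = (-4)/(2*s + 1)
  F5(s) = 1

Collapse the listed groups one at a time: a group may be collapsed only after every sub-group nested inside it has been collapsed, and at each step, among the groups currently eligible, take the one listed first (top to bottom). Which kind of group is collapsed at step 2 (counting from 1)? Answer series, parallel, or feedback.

Answer: series

Working:
Step 1 - series reduction of F1, F2, F3
Step 2 - multiply F4, F5 (series)
Step 3 - close the feedback loop around (F1*F2*F3), (F4*F5)
At step 2 the group reduced is series.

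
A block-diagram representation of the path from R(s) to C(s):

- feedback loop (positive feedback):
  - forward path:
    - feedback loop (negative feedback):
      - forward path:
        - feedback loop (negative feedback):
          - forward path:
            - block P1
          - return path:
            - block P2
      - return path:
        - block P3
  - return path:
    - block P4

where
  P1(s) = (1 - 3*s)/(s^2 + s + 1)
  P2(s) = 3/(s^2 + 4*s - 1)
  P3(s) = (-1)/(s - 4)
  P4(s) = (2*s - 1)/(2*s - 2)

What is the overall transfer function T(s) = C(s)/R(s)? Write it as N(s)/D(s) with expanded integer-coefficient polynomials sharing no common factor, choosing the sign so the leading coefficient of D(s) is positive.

[1] reduce the feedback loop with forward P1 and return P2 gives (-3*s^3 - 11*s^2 + 7*s - 1)/(s^4 + 5*s^3 + 4*s^2 - 6*s + 2)
[2] close the feedback loop around [P1/(1+P1*P2)], P3 gives (-3*s^4 + s^3 + 51*s^2 - 29*s + 4)/(s^5 + s^4 - 13*s^3 - 11*s^2 + 19*s - 7)
[3] apply the feedback formula to [[P1/(1+P1*P2)]/(1+[P1/(1+P1*P2)]*P3)], P4 - this is the overall T(s), already in the required normalized form

Answer: (-6*s^5 + 8*s^4 + 100*s^3 - 160*s^2 + 66*s - 8)/(2*s^6 + 6*s^5 - 33*s^4 - 97*s^3 + 169*s^2 - 89*s + 18)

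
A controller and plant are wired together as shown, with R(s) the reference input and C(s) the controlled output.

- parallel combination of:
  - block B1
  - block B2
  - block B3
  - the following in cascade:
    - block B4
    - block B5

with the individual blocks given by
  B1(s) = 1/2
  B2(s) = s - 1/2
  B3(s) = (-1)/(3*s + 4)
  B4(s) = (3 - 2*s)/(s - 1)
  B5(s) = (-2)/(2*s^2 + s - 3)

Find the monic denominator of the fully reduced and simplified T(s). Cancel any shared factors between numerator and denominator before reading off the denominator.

Step 1 - combine B4, B5 in series -> (4*s - 6)/(2*s^3 - s^2 - 4*s + 3)
Step 2 - combine B1, B2, B3, (B4*B5) in parallel -> (6*s^5 + 5*s^4 - 18*s^3 + 6*s^2 + 14*s - 27)/(6*s^4 + 5*s^3 - 16*s^2 - 7*s + 12)
No further cancellation is possible in the step-2 result, so that is T(s). Its denominator becomes monic after dividing by the leading coefficient 6.

Answer: s^4 + 5*s^3/6 - 8*s^2/3 - 7*s/6 + 2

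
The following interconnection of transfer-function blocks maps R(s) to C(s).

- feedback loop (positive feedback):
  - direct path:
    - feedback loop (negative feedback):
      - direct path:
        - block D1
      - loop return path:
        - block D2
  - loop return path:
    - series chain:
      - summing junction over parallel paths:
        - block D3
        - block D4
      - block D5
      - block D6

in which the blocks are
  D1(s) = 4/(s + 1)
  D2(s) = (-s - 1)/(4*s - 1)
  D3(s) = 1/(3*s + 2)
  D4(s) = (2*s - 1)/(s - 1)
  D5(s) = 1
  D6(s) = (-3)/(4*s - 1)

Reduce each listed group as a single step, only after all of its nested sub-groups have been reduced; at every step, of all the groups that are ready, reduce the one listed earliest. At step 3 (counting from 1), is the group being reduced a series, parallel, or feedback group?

Reducing step by step:

1. reduce the feedback loop with forward D1 and return D2
2. parallel reduction of D3, D4
3. series reduction of (D3+D4), D5, D6
4. feedback reduction of [D1/(1+D1*D2)], ((D3+D4)*D5*D6)
So the answer for step 3 is series.

Answer: series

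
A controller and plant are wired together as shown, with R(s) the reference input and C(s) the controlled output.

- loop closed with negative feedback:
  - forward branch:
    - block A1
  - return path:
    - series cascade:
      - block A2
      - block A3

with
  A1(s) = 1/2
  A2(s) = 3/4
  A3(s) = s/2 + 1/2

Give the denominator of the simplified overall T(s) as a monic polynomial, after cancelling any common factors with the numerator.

Answer: s + 19/3

Working:
(1) cascade A2, A3; result 3*s/8 + 3/8
(2) collapse the loop (A1 forward, (A2*A3) return); result 8/(3*s + 19)
The result of step 2 is T(s) in lowest terms. Its denominator has leading coefficient 3; dividing the denominator through by 3 makes it monic.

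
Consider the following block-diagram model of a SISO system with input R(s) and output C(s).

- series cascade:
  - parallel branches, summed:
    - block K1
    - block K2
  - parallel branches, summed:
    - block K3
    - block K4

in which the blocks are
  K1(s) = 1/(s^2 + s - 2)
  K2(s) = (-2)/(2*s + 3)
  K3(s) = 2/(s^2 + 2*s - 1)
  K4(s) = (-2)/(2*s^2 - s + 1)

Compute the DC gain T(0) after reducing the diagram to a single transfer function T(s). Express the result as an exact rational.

First reduce the diagram to T(s).

Step 1: add K1, K2 (parallel) gives (7 - 2*s^2)/(2*s^3 + 5*s^2 - s - 6)
Step 2: sum the parallel branches K3, K4 gives (2*s^2 - 6*s + 4)/(2*s^4 + 3*s^3 - 3*s^2 + 3*s - 1)
Step 3: multiply (K1+K2), (K3+K4) (series) gives (-4*s^3 + 8*s^2 + 14*s - 28)/(4*s^6 + 20*s^5 + 27*s^4 + 3*s^3 + s^2 + 11*s - 6)
Step 3 gives the overall T(s). Then T(0) = -28/(-6) = 14/3.

Answer: 14/3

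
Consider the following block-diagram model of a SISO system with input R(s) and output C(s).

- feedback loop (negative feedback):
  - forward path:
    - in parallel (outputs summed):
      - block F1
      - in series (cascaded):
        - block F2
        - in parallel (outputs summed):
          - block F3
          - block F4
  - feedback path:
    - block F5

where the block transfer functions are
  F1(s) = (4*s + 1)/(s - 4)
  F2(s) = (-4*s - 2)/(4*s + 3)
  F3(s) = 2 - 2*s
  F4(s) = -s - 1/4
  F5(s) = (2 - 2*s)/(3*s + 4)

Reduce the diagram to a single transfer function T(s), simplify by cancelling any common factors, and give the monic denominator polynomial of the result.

Answer: s^4 - 17*s^3/4 + 61*s^2/12 + 89*s/24 + 7/12

Working:
Step 1 - parallel reduction of F3, F4 = 7/4 - 3*s
Step 2 - multiply F2, (F3+F4) (series) = (24*s^2 - 2*s - 7)/(8*s + 6)
Step 3 - reduce the parallel group F1, (F2*(F3+F4)) = (24*s^3 - 66*s^2 + 33*s + 34)/(8*s^2 - 26*s - 24)
Step 4 - close the feedback loop around (F1+(F2*(F3+F4))), F5 = (-72*s^4 + 102*s^3 + 165*s^2 - 234*s - 136)/(48*s^4 - 204*s^3 + 244*s^2 + 178*s + 28)
Step 4 gives the fully reduced T(s), with no common factor left to cancel. The denominator's leading coefficient is 48, so divide each of its coefficients by 48 to get the monic form.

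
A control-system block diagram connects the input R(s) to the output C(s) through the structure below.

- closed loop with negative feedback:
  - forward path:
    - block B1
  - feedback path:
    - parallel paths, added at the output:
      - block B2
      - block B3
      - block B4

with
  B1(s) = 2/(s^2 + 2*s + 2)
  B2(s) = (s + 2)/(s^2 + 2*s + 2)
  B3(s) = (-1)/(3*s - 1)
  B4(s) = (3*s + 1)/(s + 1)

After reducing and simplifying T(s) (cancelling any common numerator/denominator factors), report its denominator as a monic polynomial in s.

1. sum the parallel branches B2, B3, B4 -> (9*s^4 + 20*s^3 + 22*s^2 - 3*s - 6)/(3*s^4 + 8*s^3 + 9*s^2 + 2*s - 2)
2. collapse the loop (B1 forward, (B2+B3+B4) return) -> (6*s^4 + 16*s^3 + 18*s^2 + 4*s - 4)/(3*s^6 + 14*s^5 + 49*s^4 + 76*s^3 + 64*s^2 - 6*s - 16)
The result of step 2 is T(s) in lowest terms. Its denominator has leading coefficient 3; dividing the denominator through by 3 makes it monic.

Answer: s^6 + 14*s^5/3 + 49*s^4/3 + 76*s^3/3 + 64*s^2/3 - 2*s - 16/3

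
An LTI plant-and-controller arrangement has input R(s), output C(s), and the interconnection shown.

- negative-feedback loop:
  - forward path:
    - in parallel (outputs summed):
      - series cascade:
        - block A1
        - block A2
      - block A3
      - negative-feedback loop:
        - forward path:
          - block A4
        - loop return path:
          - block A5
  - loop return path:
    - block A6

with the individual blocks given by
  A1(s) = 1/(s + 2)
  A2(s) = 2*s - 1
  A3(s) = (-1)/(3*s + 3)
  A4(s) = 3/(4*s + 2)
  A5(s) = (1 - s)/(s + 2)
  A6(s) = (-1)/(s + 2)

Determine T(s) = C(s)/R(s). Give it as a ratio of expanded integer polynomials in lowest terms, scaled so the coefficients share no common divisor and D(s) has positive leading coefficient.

Reducing step by step:

Step 1 - series reduction of A1, A2: (2*s - 1)/(s + 2)
Step 2 - close the feedback loop around A4, A5: (3*s + 6)/(4*s^2 + 7*s + 7)
Step 3 - reduce the parallel group (A1*A2), A3, [A4/(1+A4*A5)]: (24*s^4 + 59*s^3 + 81*s^2 + 51*s + 1)/(12*s^4 + 57*s^3 + 108*s^2 + 105*s + 42)
Step 4 - apply the feedback formula to ((A1*A2)+A3+[A4/(1+A4*A5)]), A6, giving the overall T(s)

Answer: (24*s^5 + 107*s^4 + 199*s^3 + 213*s^2 + 103*s + 2)/(12*s^5 + 57*s^4 + 163*s^3 + 240*s^2 + 201*s + 83)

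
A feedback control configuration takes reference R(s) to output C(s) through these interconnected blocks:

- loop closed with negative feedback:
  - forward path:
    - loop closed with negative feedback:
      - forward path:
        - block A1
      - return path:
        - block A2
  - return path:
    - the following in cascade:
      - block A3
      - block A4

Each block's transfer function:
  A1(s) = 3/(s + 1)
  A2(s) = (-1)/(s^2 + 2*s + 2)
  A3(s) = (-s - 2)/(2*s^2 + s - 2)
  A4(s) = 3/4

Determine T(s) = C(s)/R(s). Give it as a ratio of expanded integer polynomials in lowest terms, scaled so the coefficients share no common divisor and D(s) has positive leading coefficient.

1. feedback reduction of A1, A2 = (3*s^2 + 6*s + 6)/(s^3 + 3*s^2 + 4*s - 1)
2. cascade A3, A4 = (-3*s - 6)/(8*s^2 + 4*s - 8)
3. feedback reduction of [A1/(1+A1*A2)], (A3*A4); the result is T(s) itself (integer coefficients, no common factor, positive leading denominator coefficient)

Hence the answer: (24*s^4 + 60*s^3 + 48*s^2 - 24*s - 48)/(8*s^5 + 28*s^4 + 27*s^3 - 52*s^2 - 90*s - 28)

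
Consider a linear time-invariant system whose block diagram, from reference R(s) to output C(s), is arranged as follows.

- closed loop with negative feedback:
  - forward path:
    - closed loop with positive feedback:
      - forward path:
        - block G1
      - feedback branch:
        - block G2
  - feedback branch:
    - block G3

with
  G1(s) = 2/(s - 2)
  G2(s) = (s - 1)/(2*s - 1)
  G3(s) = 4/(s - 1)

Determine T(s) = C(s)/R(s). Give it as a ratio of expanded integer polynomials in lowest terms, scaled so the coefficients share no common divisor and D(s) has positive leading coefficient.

The answer is (4*s^2 - 6*s + 2)/(2*s^3 - 9*s^2 + 27*s - 12).

Reasoning:
(1) apply the feedback formula to G1, G2; result (4*s - 2)/(2*s^2 - 7*s + 4)
(2) reduce the feedback loop with forward [G1/(1-G1*G2)] and return G3 - this is the overall T(s), already in the required normalized form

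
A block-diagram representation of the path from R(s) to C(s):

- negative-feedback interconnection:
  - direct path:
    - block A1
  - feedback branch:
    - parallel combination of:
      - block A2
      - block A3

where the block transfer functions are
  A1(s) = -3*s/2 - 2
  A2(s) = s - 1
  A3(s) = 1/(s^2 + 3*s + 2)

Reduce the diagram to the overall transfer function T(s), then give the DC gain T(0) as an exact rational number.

1. add A2, A3 (parallel) gives (s^3 + 2*s^2 - s - 1)/(s^2 + 3*s + 2)
2. apply the feedback formula to A1, (A2+A3) gives (3*s^3 + 13*s^2 + 18*s + 8)/(3*s^4 + 10*s^3 + 3*s^2 - 13*s - 8)
The step-2 result is T(s). Setting s = 0: T(0) = 8/(-8) = -1.

Therefore the answer is -1.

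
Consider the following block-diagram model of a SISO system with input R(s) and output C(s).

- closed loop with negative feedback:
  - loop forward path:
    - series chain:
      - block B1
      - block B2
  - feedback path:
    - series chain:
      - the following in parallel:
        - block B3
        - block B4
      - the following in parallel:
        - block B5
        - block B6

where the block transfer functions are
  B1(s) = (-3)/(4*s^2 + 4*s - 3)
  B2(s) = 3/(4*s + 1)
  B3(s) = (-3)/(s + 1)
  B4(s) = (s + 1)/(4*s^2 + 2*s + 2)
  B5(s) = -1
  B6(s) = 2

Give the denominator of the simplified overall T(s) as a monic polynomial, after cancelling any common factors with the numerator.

Answer: s^6 + 11*s^5/4 + 19*s^4/8 + 13*s^3/16 + 89*s^2/64 + s/8 + 39/64

Working:
[1] combine B1, B2 in series; result (-9)/(16*s^3 + 20*s^2 - 8*s - 3)
[2] add B3, B4 (parallel); result (-11*s^2 - 4*s - 5)/(4*s^3 + 6*s^2 + 4*s + 2)
[3] combine B5, B6 in parallel; result 1
[4] combine (B3+B4), (B5+B6) in series; result (-11*s^2 - 4*s - 5)/(4*s^3 + 6*s^2 + 4*s + 2)
[5] feedback reduction of (B1*B2), ((B3+B4)*(B5+B6)); result (-36*s^3 - 54*s^2 - 36*s - 18)/(64*s^6 + 176*s^5 + 152*s^4 + 52*s^3 + 89*s^2 + 8*s + 39)
Step 5 gives the fully reduced T(s), with no common factor left to cancel. The denominator's leading coefficient is 64, so divide each of its coefficients by 64 to get the monic form.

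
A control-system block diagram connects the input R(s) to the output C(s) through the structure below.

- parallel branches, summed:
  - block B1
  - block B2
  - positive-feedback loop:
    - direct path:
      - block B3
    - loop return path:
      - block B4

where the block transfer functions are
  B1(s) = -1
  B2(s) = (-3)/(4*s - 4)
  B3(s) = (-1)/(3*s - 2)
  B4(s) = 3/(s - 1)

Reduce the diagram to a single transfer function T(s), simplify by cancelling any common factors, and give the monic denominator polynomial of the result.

Step 1: close the feedback loop around B3, B4, giving (1 - s)/(3*s^2 - 5*s + 5)
Step 2: add B1, B2, [B3/(1-B3*B4)] (parallel), giving (-12*s^3 + 19*s^2 - 17*s + 1)/(12*s^3 - 32*s^2 + 40*s - 20)
The result of step 2 is T(s) in lowest terms. Its denominator has leading coefficient 12; dividing the denominator through by 12 makes it monic.

Hence the answer: s^3 - 8*s^2/3 + 10*s/3 - 5/3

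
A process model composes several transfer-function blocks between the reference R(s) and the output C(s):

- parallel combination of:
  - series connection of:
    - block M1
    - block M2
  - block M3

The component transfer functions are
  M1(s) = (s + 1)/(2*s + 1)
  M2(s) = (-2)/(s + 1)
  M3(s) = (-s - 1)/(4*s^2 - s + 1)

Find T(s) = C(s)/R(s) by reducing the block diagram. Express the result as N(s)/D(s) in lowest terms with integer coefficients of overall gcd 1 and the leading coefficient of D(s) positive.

(1) reduce the series chain M1, M2; result (-2)/(2*s + 1)
(2) parallel reduction of (M1*M2), M3 - this is the overall T(s), already in the required normalized form

Answer: (-10*s^2 - s - 3)/(8*s^3 + 2*s^2 + s + 1)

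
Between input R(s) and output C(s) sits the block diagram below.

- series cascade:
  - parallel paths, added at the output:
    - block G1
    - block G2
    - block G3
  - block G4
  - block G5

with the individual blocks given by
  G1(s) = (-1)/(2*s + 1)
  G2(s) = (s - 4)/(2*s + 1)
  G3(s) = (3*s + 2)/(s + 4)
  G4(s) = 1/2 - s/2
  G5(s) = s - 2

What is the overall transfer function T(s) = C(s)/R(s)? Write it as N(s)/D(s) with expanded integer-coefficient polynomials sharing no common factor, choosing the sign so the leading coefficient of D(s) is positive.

(1) sum the parallel branches G1, G2, G3 = (7*s^2 + 6*s - 18)/(2*s^2 + 9*s + 4)
(2) multiply (G1+G2+G3), G4, G5 (series); the result is T(s) itself (integer coefficients, no common factor, positive leading denominator coefficient)

Therefore the answer is (-7*s^4 + 15*s^3 + 22*s^2 - 66*s + 36)/(4*s^2 + 18*s + 8).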